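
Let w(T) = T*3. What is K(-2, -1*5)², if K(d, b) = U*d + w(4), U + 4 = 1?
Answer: 324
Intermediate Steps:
U = -3 (U = -4 + 1 = -3)
w(T) = 3*T
K(d, b) = 12 - 3*d (K(d, b) = -3*d + 3*4 = -3*d + 12 = 12 - 3*d)
K(-2, -1*5)² = (12 - 3*(-2))² = (12 + 6)² = 18² = 324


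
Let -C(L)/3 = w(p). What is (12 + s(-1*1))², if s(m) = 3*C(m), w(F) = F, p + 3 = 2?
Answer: 441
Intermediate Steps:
p = -1 (p = -3 + 2 = -1)
C(L) = 3 (C(L) = -3*(-1) = 3)
s(m) = 9 (s(m) = 3*3 = 9)
(12 + s(-1*1))² = (12 + 9)² = 21² = 441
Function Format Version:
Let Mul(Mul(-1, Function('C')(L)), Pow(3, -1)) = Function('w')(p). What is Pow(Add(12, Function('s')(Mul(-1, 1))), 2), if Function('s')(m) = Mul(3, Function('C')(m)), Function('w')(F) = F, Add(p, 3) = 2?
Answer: 441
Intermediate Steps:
p = -1 (p = Add(-3, 2) = -1)
Function('C')(L) = 3 (Function('C')(L) = Mul(-3, -1) = 3)
Function('s')(m) = 9 (Function('s')(m) = Mul(3, 3) = 9)
Pow(Add(12, Function('s')(Mul(-1, 1))), 2) = Pow(Add(12, 9), 2) = Pow(21, 2) = 441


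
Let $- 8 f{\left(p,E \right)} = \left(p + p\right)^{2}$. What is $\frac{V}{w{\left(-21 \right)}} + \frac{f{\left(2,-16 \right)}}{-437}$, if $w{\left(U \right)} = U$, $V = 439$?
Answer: $- \frac{191801}{9177} \approx -20.9$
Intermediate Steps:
$f{\left(p,E \right)} = - \frac{p^{2}}{2}$ ($f{\left(p,E \right)} = - \frac{\left(p + p\right)^{2}}{8} = - \frac{\left(2 p\right)^{2}}{8} = - \frac{4 p^{2}}{8} = - \frac{p^{2}}{2}$)
$\frac{V}{w{\left(-21 \right)}} + \frac{f{\left(2,-16 \right)}}{-437} = \frac{439}{-21} + \frac{\left(- \frac{1}{2}\right) 2^{2}}{-437} = 439 \left(- \frac{1}{21}\right) + \left(- \frac{1}{2}\right) 4 \left(- \frac{1}{437}\right) = - \frac{439}{21} - - \frac{2}{437} = - \frac{439}{21} + \frac{2}{437} = - \frac{191801}{9177}$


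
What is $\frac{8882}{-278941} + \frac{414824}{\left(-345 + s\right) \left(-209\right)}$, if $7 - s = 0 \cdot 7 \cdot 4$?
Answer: $\frac{4426306890}{757882697} \approx 5.8404$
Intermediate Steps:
$s = 7$ ($s = 7 - 0 \cdot 7 \cdot 4 = 7 - 0 \cdot 4 = 7 - 0 = 7 + 0 = 7$)
$\frac{8882}{-278941} + \frac{414824}{\left(-345 + s\right) \left(-209\right)} = \frac{8882}{-278941} + \frac{414824}{\left(-345 + 7\right) \left(-209\right)} = 8882 \left(- \frac{1}{278941}\right) + \frac{414824}{\left(-338\right) \left(-209\right)} = - \frac{8882}{278941} + \frac{414824}{70642} = - \frac{8882}{278941} + 414824 \cdot \frac{1}{70642} = - \frac{8882}{278941} + \frac{207412}{35321} = \frac{4426306890}{757882697}$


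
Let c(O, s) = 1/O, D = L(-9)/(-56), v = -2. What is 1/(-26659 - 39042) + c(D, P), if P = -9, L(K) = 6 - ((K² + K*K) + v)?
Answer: 262793/722711 ≈ 0.36362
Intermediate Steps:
L(K) = 8 - 2*K² (L(K) = 6 - ((K² + K*K) - 2) = 6 - ((K² + K²) - 2) = 6 - (2*K² - 2) = 6 - (-2 + 2*K²) = 6 + (2 - 2*K²) = 8 - 2*K²)
D = 11/4 (D = (8 - 2*(-9)²)/(-56) = (8 - 2*81)*(-1/56) = (8 - 162)*(-1/56) = -154*(-1/56) = 11/4 ≈ 2.7500)
1/(-26659 - 39042) + c(D, P) = 1/(-26659 - 39042) + 1/(11/4) = 1/(-65701) + 4/11 = -1/65701 + 4/11 = 262793/722711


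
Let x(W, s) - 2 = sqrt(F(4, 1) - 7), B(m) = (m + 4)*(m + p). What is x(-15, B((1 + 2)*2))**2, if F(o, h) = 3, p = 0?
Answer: 8*I ≈ 8.0*I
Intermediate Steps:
B(m) = m*(4 + m) (B(m) = (m + 4)*(m + 0) = (4 + m)*m = m*(4 + m))
x(W, s) = 2 + 2*I (x(W, s) = 2 + sqrt(3 - 7) = 2 + sqrt(-4) = 2 + 2*I)
x(-15, B((1 + 2)*2))**2 = (2 + 2*I)**2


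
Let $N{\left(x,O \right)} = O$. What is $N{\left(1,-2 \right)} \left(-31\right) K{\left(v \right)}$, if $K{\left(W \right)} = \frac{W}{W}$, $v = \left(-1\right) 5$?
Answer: $62$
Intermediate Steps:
$v = -5$
$K{\left(W \right)} = 1$
$N{\left(1,-2 \right)} \left(-31\right) K{\left(v \right)} = \left(-2\right) \left(-31\right) 1 = 62 \cdot 1 = 62$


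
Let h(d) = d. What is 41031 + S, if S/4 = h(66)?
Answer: 41295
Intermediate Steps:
S = 264 (S = 4*66 = 264)
41031 + S = 41031 + 264 = 41295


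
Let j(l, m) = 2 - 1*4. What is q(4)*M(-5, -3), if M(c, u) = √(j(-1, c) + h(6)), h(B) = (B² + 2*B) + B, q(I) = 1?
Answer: 2*√13 ≈ 7.2111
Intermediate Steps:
j(l, m) = -2 (j(l, m) = 2 - 4 = -2)
h(B) = B² + 3*B
M(c, u) = 2*√13 (M(c, u) = √(-2 + 6*(3 + 6)) = √(-2 + 6*9) = √(-2 + 54) = √52 = 2*√13)
q(4)*M(-5, -3) = 1*(2*√13) = 2*√13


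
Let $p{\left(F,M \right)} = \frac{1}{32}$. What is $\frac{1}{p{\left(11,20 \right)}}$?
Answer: $32$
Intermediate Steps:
$p{\left(F,M \right)} = \frac{1}{32}$
$\frac{1}{p{\left(11,20 \right)}} = \frac{1}{\frac{1}{32}} = 32$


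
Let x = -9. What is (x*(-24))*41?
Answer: 8856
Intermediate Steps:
(x*(-24))*41 = -9*(-24)*41 = 216*41 = 8856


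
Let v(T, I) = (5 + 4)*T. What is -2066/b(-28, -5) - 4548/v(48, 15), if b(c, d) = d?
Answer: 72481/180 ≈ 402.67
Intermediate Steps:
v(T, I) = 9*T
-2066/b(-28, -5) - 4548/v(48, 15) = -2066/(-5) - 4548/(9*48) = -2066*(-1/5) - 4548/432 = 2066/5 - 4548*1/432 = 2066/5 - 379/36 = 72481/180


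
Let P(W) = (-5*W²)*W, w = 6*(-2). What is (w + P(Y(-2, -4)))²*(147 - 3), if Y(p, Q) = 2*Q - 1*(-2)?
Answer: 164249856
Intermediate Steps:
w = -12
Y(p, Q) = 2 + 2*Q (Y(p, Q) = 2*Q + 2 = 2 + 2*Q)
P(W) = -5*W³
(w + P(Y(-2, -4)))²*(147 - 3) = (-12 - 5*(2 + 2*(-4))³)²*(147 - 3) = (-12 - 5*(2 - 8)³)²*144 = (-12 - 5*(-6)³)²*144 = (-12 - 5*(-216))²*144 = (-12 + 1080)²*144 = 1068²*144 = 1140624*144 = 164249856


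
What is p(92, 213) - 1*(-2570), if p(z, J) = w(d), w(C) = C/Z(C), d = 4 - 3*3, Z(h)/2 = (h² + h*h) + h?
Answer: 46259/18 ≈ 2569.9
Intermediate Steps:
Z(h) = 2*h + 4*h² (Z(h) = 2*((h² + h*h) + h) = 2*((h² + h²) + h) = 2*(2*h² + h) = 2*(h + 2*h²) = 2*h + 4*h²)
d = -5 (d = 4 - 9 = -5)
w(C) = 1/(2*(1 + 2*C)) (w(C) = C/((2*C*(1 + 2*C))) = C*(1/(2*C*(1 + 2*C))) = 1/(2*(1 + 2*C)))
p(z, J) = -1/18 (p(z, J) = 1/(2*(1 + 2*(-5))) = 1/(2*(1 - 10)) = (½)/(-9) = (½)*(-⅑) = -1/18)
p(92, 213) - 1*(-2570) = -1/18 - 1*(-2570) = -1/18 + 2570 = 46259/18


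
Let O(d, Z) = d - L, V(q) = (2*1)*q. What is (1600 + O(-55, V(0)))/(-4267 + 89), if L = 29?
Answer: -758/2089 ≈ -0.36285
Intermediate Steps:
V(q) = 2*q
O(d, Z) = -29 + d (O(d, Z) = d - 1*29 = d - 29 = -29 + d)
(1600 + O(-55, V(0)))/(-4267 + 89) = (1600 + (-29 - 55))/(-4267 + 89) = (1600 - 84)/(-4178) = 1516*(-1/4178) = -758/2089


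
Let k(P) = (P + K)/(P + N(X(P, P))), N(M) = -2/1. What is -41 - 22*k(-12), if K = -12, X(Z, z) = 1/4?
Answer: -551/7 ≈ -78.714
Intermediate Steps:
X(Z, z) = ¼
N(M) = -2 (N(M) = -2*1 = -2)
k(P) = (-12 + P)/(-2 + P) (k(P) = (P - 12)/(P - 2) = (-12 + P)/(-2 + P))
-41 - 22*k(-12) = -41 - 22*(-12 - 12)/(-2 - 12) = -41 - 22*(-24)/(-14) = -41 - (-11)*(-24)/7 = -41 - 22*12/7 = -41 - 264/7 = -551/7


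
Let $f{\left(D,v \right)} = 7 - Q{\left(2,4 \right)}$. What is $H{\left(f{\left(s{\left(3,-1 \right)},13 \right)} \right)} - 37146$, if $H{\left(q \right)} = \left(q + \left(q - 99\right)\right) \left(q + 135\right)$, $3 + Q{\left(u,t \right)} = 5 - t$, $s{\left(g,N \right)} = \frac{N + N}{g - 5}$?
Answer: $-48810$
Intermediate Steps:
$s{\left(g,N \right)} = \frac{2 N}{-5 + g}$
$Q{\left(u,t \right)} = 2 - t$ ($Q{\left(u,t \right)} = -3 - \left(-5 + t\right) = 2 - t$)
$f{\left(D,v \right)} = 9$ ($f{\left(D,v \right)} = 7 - \left(2 - 4\right) = 7 - -2 = 7 + 2 = 9$)
$H{\left(q \right)} = \left(-99 + 2 q\right) \left(135 + q\right)$ ($H{\left(q \right)} = \left(q + \left(q - 99\right)\right) \left(135 + q\right) = \left(q + \left(-99 + q\right)\right) \left(135 + q\right) = \left(-99 + 2 q\right) \left(135 + q\right)$)
$H{\left(f{\left(s{\left(3,-1 \right)},13 \right)} \right)} - 37146 = \left(-13365 + 2 \cdot 9^{2} + 171 \cdot 9\right) - 37146 = \left(-13365 + 2 \cdot 81 + 1539\right) - 37146 = \left(-13365 + 162 + 1539\right) - 37146 = -11664 - 37146 = -48810$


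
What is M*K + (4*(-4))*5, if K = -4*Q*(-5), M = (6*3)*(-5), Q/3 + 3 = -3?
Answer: 32320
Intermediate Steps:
Q = -18 (Q = -9 + 3*(-3) = -9 - 9 = -18)
M = -90 (M = 18*(-5) = -90)
K = -360 (K = -4*(-18)*(-5) = 72*(-5) = -360)
M*K + (4*(-4))*5 = -90*(-360) + (4*(-4))*5 = 32400 - 16*5 = 32400 - 80 = 32320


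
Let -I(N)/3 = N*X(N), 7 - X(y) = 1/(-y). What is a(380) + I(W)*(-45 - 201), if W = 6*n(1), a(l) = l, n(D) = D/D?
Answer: 32114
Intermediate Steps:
n(D) = 1
W = 6 (W = 6*1 = 6)
X(y) = 7 + 1/y (X(y) = 7 - 1/((-y)) = 7 - (-1)/y = 7 + 1/y)
I(N) = -3*N*(7 + 1/N)
a(380) + I(W)*(-45 - 201) = 380 + (-3 - 21*6)*(-45 - 201) = 380 + (-3 - 126)*(-246) = 380 - 129*(-246) = 380 + 31734 = 32114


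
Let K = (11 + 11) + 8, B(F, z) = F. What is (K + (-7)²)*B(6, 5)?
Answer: 474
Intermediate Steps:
K = 30 (K = 22 + 8 = 30)
(K + (-7)²)*B(6, 5) = (30 + (-7)²)*6 = (30 + 49)*6 = 79*6 = 474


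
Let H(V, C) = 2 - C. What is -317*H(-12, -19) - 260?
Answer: -6917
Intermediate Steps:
-317*H(-12, -19) - 260 = -317*(2 - 1*(-19)) - 260 = -317*(2 + 19) - 260 = -317*21 - 260 = -6657 - 260 = -6917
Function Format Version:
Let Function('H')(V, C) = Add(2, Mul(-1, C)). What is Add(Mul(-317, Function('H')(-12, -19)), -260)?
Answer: -6917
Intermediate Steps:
Add(Mul(-317, Function('H')(-12, -19)), -260) = Add(Mul(-317, Add(2, Mul(-1, -19))), -260) = Add(Mul(-317, Add(2, 19)), -260) = Add(Mul(-317, 21), -260) = Add(-6657, -260) = -6917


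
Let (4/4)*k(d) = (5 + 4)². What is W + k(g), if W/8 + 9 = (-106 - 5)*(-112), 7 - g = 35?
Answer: 99465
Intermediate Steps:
g = -28 (g = 7 - 1*35 = 7 - 35 = -28)
W = 99384 (W = -72 + 8*((-106 - 5)*(-112)) = -72 + 8*(-111*(-112)) = -72 + 8*12432 = -72 + 99456 = 99384)
k(d) = 81 (k(d) = (5 + 4)² = 9² = 81)
W + k(g) = 99384 + 81 = 99465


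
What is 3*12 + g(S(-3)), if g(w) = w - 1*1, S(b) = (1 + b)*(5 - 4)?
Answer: 33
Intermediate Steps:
S(b) = 1 + b (S(b) = (1 + b)*1 = 1 + b)
g(w) = -1 + w (g(w) = w - 1 = -1 + w)
3*12 + g(S(-3)) = 3*12 + (-1 + (1 - 3)) = 36 + (-1 - 2) = 36 - 3 = 33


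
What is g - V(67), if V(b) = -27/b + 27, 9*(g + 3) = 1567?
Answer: 87142/603 ≈ 144.51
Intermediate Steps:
g = 1540/9 (g = -3 + (⅑)*1567 = -3 + 1567/9 = 1540/9 ≈ 171.11)
V(b) = 27 - 27/b
g - V(67) = 1540/9 - (27 - 27/67) = 1540/9 - 1*1782/67 = 1540/9 - 1782/67 = 87142/603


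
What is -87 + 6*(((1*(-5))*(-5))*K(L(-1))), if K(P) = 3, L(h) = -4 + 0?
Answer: 363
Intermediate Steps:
L(h) = -4
-87 + 6*(((1*(-5))*(-5))*K(L(-1))) = -87 + 6*(((1*(-5))*(-5))*3) = -87 + 6*(-5*(-5)*3) = -87 + 6*(25*3) = -87 + 6*75 = -87 + 450 = 363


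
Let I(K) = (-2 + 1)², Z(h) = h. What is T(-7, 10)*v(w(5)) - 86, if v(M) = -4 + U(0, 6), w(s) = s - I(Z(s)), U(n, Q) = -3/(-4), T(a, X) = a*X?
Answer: 283/2 ≈ 141.50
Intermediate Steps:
I(K) = 1 (I(K) = (-1)² = 1)
T(a, X) = X*a
U(n, Q) = ¾ (U(n, Q) = -3*(-¼) = ¾)
w(s) = -1 + s (w(s) = s - 1*1 = s - 1 = -1 + s)
v(M) = -13/4 (v(M) = -4 + ¾ = -13/4)
T(-7, 10)*v(w(5)) - 86 = (10*(-7))*(-13/4) - 86 = -70*(-13/4) - 86 = 455/2 - 86 = 283/2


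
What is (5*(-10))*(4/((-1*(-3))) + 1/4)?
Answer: -475/6 ≈ -79.167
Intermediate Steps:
(5*(-10))*(4/((-1*(-3))) + 1/4) = -50*(4/3 + 1*(¼)) = -50*(4*(⅓) + ¼) = -50*(4/3 + ¼) = -50*19/12 = -475/6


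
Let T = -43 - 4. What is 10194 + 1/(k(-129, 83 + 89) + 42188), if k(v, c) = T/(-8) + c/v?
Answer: 10322658498/1012621 ≈ 10194.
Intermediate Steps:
T = -47
k(v, c) = 47/8 + c/v (k(v, c) = -47/(-8) + c/v = -47*(-⅛) + c/v = 47/8 + c/v)
10194 + 1/(k(-129, 83 + 89) + 42188) = 10194 + 1/((47/8 + (83 + 89)/(-129)) + 42188) = 10194 + 1/((47/8 + 172*(-1/129)) + 42188) = 10194 + 1/((47/8 - 4/3) + 42188) = 10194 + 1/(109/24 + 42188) = 10194 + 1/(1012621/24) = 10194 + 24/1012621 = 10322658498/1012621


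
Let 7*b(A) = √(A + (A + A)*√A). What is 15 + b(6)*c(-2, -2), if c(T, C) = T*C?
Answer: 15 + 4*√(6 + 12*√6)/7 ≈ 18.400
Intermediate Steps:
b(A) = √(A + 2*A^(3/2))/7 (b(A) = √(A + (A + A)*√A)/7 = √(A + (2*A)*√A)/7 = √(A + 2*A^(3/2))/7)
c(T, C) = C*T
15 + b(6)*c(-2, -2) = 15 + (√(6 + 2*6^(3/2))/7)*(-2*(-2)) = 15 + (√(6 + 2*(6*√6))/7)*4 = 15 + (√(6 + 12*√6)/7)*4 = 15 + 4*√(6 + 12*√6)/7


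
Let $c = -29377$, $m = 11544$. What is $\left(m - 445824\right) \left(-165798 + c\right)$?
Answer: $84760599000$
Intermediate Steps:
$\left(m - 445824\right) \left(-165798 + c\right) = \left(11544 - 445824\right) \left(-165798 - 29377\right) = \left(-434280\right) \left(-195175\right) = 84760599000$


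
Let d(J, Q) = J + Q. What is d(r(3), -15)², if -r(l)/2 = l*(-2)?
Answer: 9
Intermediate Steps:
r(l) = 4*l (r(l) = -2*l*(-2) = -(-4)*l = 4*l)
d(r(3), -15)² = (4*3 - 15)² = (12 - 15)² = (-3)² = 9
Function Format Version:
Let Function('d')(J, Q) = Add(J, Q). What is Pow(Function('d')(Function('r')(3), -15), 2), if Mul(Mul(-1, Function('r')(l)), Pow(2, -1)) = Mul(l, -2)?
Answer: 9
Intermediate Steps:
Function('r')(l) = Mul(4, l) (Function('r')(l) = Mul(-2, Mul(l, -2)) = Mul(-2, Mul(-2, l)) = Mul(4, l))
Pow(Function('d')(Function('r')(3), -15), 2) = Pow(Add(Mul(4, 3), -15), 2) = Pow(Add(12, -15), 2) = Pow(-3, 2) = 9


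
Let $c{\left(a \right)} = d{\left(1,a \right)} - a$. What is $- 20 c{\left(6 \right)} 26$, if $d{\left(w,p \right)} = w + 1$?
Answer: $2080$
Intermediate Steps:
$d{\left(w,p \right)} = 1 + w$
$c{\left(a \right)} = 2 - a$ ($c{\left(a \right)} = \left(1 + 1\right) - a = 2 - a$)
$- 20 c{\left(6 \right)} 26 = - 20 \left(2 - 6\right) 26 = \left(-20\right) \left(-4\right) 26 = 80 \cdot 26 = 2080$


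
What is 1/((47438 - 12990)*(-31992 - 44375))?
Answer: -1/2630690416 ≈ -3.8013e-10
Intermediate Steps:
1/((47438 - 12990)*(-31992 - 44375)) = 1/(34448*(-76367)) = 1/(-2630690416) = -1/2630690416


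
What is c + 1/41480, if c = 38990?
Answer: 1617305201/41480 ≈ 38990.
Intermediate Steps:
c + 1/41480 = 38990 + 1/41480 = 1617305201/41480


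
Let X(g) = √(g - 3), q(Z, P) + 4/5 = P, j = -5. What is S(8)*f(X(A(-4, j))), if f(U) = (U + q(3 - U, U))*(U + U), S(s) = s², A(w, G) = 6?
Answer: 768 - 512*√3/5 ≈ 590.64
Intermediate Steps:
q(Z, P) = -⅘ + P
X(g) = √(-3 + g)
f(U) = 2*U*(-⅘ + 2*U) (f(U) = (U + (-⅘ + U))*(U + U) = (-⅘ + 2*U)*(2*U) = 2*U*(-⅘ + 2*U))
S(8)*f(X(A(-4, j))) = 8²*(4*√(-3 + 6)*(-2 + 5*√(-3 + 6))/5) = 64*(4*√3*(-2 + 5*√3)/5) = 256*√3*(-2 + 5*√3)/5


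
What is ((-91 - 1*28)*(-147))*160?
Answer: 2798880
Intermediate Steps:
((-91 - 1*28)*(-147))*160 = ((-91 - 28)*(-147))*160 = -119*(-147)*160 = 17493*160 = 2798880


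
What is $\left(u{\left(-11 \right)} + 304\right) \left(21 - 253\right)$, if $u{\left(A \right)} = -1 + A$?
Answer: $-67744$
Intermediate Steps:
$\left(u{\left(-11 \right)} + 304\right) \left(21 - 253\right) = \left(\left(-1 - 11\right) + 304\right) \left(21 - 253\right) = \left(-12 + 304\right) \left(-232\right) = 292 \left(-232\right) = -67744$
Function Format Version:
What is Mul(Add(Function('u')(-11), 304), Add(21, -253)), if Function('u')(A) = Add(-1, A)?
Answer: -67744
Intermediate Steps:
Mul(Add(Function('u')(-11), 304), Add(21, -253)) = Mul(Add(Add(-1, -11), 304), Add(21, -253)) = Mul(Add(-12, 304), -232) = Mul(292, -232) = -67744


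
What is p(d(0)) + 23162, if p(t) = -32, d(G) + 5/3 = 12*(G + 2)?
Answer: 23130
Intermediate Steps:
d(G) = 67/3 + 12*G (d(G) = -5/3 + 12*(G + 2) = -5/3 + 12*(2 + G) = -5/3 + (24 + 12*G) = 67/3 + 12*G)
p(d(0)) + 23162 = -32 + 23162 = 23130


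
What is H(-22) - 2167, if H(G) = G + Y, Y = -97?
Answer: -2286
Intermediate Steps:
H(G) = -97 + G (H(G) = G - 97 = -97 + G)
H(-22) - 2167 = (-97 - 22) - 2167 = -119 - 2167 = -2286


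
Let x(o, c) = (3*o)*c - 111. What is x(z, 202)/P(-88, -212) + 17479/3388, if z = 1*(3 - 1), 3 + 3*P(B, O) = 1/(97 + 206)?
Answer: -5478685/4994 ≈ -1097.1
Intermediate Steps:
P(B, O) = -908/909 (P(B, O) = -1 + 1/(3*(97 + 206)) = -1 + (⅓)/303 = -1 + (⅓)*(1/303) = -1 + 1/909 = -908/909)
z = 2 (z = 1*2 = 2)
x(o, c) = -111 + 3*c*o (x(o, c) = 3*c*o - 111 = -111 + 3*c*o)
x(z, 202)/P(-88, -212) + 17479/3388 = (-111 + 3*202*2)/(-908/909) + 17479/3388 = (-111 + 1212)*(-909/908) + 17479*(1/3388) = 1101*(-909/908) + 227/44 = -1000809/908 + 227/44 = -5478685/4994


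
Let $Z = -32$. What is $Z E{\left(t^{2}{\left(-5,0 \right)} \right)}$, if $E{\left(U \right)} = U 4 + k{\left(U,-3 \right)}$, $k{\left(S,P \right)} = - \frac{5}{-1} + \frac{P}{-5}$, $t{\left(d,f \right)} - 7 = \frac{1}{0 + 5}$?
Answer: $- \frac{170368}{25} \approx -6814.7$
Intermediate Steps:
$t{\left(d,f \right)} = \frac{36}{5}$ ($t{\left(d,f \right)} = 7 + \frac{1}{0 + 5} = 7 + \frac{1}{5} = \frac{36}{5}$)
$k{\left(S,P \right)} = 5 - \frac{P}{5}$ ($k{\left(S,P \right)} = \left(-5\right) \left(-1\right) + P \left(- \frac{1}{5}\right) = 5 - \frac{P}{5}$)
$E{\left(U \right)} = \frac{28}{5} + 4 U$ ($E{\left(U \right)} = U 4 + \left(5 - - \frac{3}{5}\right) = 4 U + \left(5 + \frac{3}{5}\right) = 4 U + \frac{28}{5} = \frac{28}{5} + 4 U$)
$Z E{\left(t^{2}{\left(-5,0 \right)} \right)} = - 32 \left(\frac{28}{5} + 4 \left(\frac{36}{5}\right)^{2}\right) = - 32 \left(\frac{28}{5} + 4 \cdot \frac{1296}{25}\right) = - 32 \left(\frac{28}{5} + \frac{5184}{25}\right) = \left(-32\right) \frac{5324}{25} = - \frac{170368}{25}$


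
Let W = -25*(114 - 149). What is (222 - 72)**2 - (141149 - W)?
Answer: -117774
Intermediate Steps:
W = 875 (W = -25*(-35) = 875)
(222 - 72)**2 - (141149 - W) = (222 - 72)**2 - (141149 - 1*875) = 150**2 - (141149 - 875) = 22500 - 1*140274 = 22500 - 140274 = -117774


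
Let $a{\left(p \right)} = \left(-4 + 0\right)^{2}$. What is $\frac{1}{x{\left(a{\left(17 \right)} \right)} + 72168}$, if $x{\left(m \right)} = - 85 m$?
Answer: $\frac{1}{70808} \approx 1.4123 \cdot 10^{-5}$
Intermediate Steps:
$a{\left(p \right)} = 16$ ($a{\left(p \right)} = \left(-4\right)^{2} = 16$)
$\frac{1}{x{\left(a{\left(17 \right)} \right)} + 72168} = \frac{1}{\left(-85\right) 16 + 72168} = \frac{1}{-1360 + 72168} = \frac{1}{70808}$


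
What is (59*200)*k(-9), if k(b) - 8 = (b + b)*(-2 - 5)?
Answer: 1581200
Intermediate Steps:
k(b) = 8 - 14*b (k(b) = 8 + (b + b)*(-2 - 5) = 8 + (2*b)*(-7) = 8 - 14*b)
(59*200)*k(-9) = (59*200)*(8 - 14*(-9)) = 11800*(8 + 126) = 11800*134 = 1581200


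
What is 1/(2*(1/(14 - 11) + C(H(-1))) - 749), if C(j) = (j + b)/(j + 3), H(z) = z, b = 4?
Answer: -3/2236 ≈ -0.0013417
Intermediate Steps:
C(j) = (4 + j)/(3 + j) (C(j) = (j + 4)/(j + 3) = (4 + j)/(3 + j))
1/(2*(1/(14 - 11) + C(H(-1))) - 749) = 1/(2*(1/(14 - 11) + (4 - 1)/(3 - 1)) - 749) = 1/(2*(1/3 + 3/2) - 749) = 1/(2*(11/6) - 749) = 1/(11/3 - 749) = 1/(-2236/3) = -3/2236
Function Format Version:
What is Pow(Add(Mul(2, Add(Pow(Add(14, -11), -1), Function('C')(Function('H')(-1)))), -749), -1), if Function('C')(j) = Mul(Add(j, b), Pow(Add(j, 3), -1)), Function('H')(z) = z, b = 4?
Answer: Rational(-3, 2236) ≈ -0.0013417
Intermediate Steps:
Function('C')(j) = Mul(Pow(Add(3, j), -1), Add(4, j)) (Function('C')(j) = Mul(Add(j, 4), Pow(Add(j, 3), -1)) = Mul(Add(4, j), Pow(Add(3, j), -1)) = Mul(Pow(Add(3, j), -1), Add(4, j)))
Pow(Add(Mul(2, Add(Pow(Add(14, -11), -1), Function('C')(Function('H')(-1)))), -749), -1) = Pow(Add(Mul(2, Add(Pow(Add(14, -11), -1), Mul(Pow(Add(3, -1), -1), Add(4, -1)))), -749), -1) = Pow(Add(Mul(2, Add(Pow(3, -1), Mul(Pow(2, -1), 3))), -749), -1) = Pow(Add(Mul(2, Add(Rational(1, 3), Mul(Rational(1, 2), 3))), -749), -1) = Pow(Add(Mul(2, Add(Rational(1, 3), Rational(3, 2))), -749), -1) = Pow(Add(Mul(2, Rational(11, 6)), -749), -1) = Pow(Add(Rational(11, 3), -749), -1) = Pow(Rational(-2236, 3), -1) = Rational(-3, 2236)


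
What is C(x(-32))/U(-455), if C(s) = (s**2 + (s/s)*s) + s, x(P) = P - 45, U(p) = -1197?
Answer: -275/57 ≈ -4.8246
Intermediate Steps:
x(P) = -45 + P
C(s) = s**2 + 2*s (C(s) = (s**2 + 1*s) + s = (s**2 + s) + s = (s + s**2) + s = s**2 + 2*s)
C(x(-32))/U(-455) = ((-45 - 32)*(2 + (-45 - 32)))/(-1197) = -77*(2 - 77)*(-1/1197) = -77*(-75)*(-1/1197) = 5775*(-1/1197) = -275/57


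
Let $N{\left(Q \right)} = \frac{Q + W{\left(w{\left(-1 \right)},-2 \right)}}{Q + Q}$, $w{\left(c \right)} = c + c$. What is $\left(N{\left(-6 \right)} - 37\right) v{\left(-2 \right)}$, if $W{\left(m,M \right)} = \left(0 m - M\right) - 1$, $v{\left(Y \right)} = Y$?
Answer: $\frac{439}{6} \approx 73.167$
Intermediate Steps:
$w{\left(c \right)} = 2 c$
$W{\left(m,M \right)} = -1 - M$ ($W{\left(m,M \right)} = \left(0 - M\right) - 1 = - M - 1 = -1 - M$)
$N{\left(Q \right)} = \frac{1 + Q}{2 Q}$ ($N{\left(Q \right)} = \frac{Q - -1}{Q + Q} = \frac{Q + \left(-1 + 2\right)}{2 Q} = \left(Q + 1\right) \frac{1}{2 Q} = \left(1 + Q\right) \frac{1}{2 Q} = \frac{1 + Q}{2 Q}$)
$\left(N{\left(-6 \right)} - 37\right) v{\left(-2 \right)} = \left(\frac{1 - 6}{2 \left(-6\right)} - 37\right) \left(-2\right) = \left(\frac{1}{2} \left(- \frac{1}{6}\right) \left(-5\right) - 37\right) \left(-2\right) = \left(\frac{5}{12} - 37\right) \left(-2\right) = \left(- \frac{439}{12}\right) \left(-2\right) = \frac{439}{6}$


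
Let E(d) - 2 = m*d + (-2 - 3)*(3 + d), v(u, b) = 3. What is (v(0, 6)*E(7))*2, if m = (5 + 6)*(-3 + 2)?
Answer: -750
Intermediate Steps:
m = -11 (m = 11*(-1) = -11)
E(d) = -13 - 16*d (E(d) = 2 + (-11*d + (-2 - 3)*(3 + d)) = 2 + (-11*d - 5*(3 + d)) = 2 + (-11*d + (-15 - 5*d)) = 2 + (-15 - 16*d) = -13 - 16*d)
(v(0, 6)*E(7))*2 = (3*(-13 - 16*7))*2 = (3*(-13 - 112))*2 = (3*(-125))*2 = -375*2 = -750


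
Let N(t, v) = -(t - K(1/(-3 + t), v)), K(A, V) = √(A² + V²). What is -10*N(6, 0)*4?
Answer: 680/3 ≈ 226.67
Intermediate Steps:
N(t, v) = √(v² + (-3 + t)⁻²) - t (N(t, v) = -(t - √((1/(-3 + t))² + v²)) = -(t - √((-3 + t)⁻² + v²)) = -(t - √(v² + (-3 + t)⁻²)) = √(v² + (-3 + t)⁻²) - t)
-10*N(6, 0)*4 = -10*(√(0² + (-3 + 6)⁻²) - 1*6)*4 = -10*(√(0 + 3⁻²) - 6)*4 = -10*(√(0 + ⅑) - 6)*4 = -10*(√(⅑) - 6)*4 = -10*(⅓ - 6)*4 = -10*(-17/3)*4 = (170/3)*4 = 680/3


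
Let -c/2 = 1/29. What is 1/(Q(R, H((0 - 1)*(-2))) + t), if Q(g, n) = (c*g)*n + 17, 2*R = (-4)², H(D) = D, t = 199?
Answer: 29/6232 ≈ 0.0046534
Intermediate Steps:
c = -2/29 ≈ -0.068966
R = 8 (R = (½)*(-4)² = (½)*16 = 8)
Q(g, n) = 17 - 2*g*n/29 (Q(g, n) = (-2*g/29)*n + 17 = -2*g*n/29 + 17 = 17 - 2*g*n/29)
1/(Q(R, H((0 - 1)*(-2))) + t) = 1/((17 - 2/29*8*(0 - 1)*(-2)) + 199) = 1/((17 - 2/29*8*(-1*(-2))) + 199) = 1/((17 - 2/29*8*2) + 199) = 1/((17 - 32/29) + 199) = 1/(461/29 + 199) = 1/(6232/29) = 29/6232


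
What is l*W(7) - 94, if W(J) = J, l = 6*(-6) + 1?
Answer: -339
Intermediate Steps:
l = -35 (l = -36 + 1 = -35)
l*W(7) - 94 = -35*7 - 94 = -245 - 94 = -339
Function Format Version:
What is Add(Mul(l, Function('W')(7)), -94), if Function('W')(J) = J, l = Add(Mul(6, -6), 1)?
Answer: -339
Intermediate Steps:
l = -35 (l = Add(-36, 1) = -35)
Add(Mul(l, Function('W')(7)), -94) = Add(Mul(-35, 7), -94) = Add(-245, -94) = -339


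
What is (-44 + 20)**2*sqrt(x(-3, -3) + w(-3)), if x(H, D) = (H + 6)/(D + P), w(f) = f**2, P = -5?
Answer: 144*sqrt(138) ≈ 1691.6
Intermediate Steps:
x(H, D) = (6 + H)/(-5 + D) (x(H, D) = (H + 6)/(D - 5) = (6 + H)/(-5 + D))
(-44 + 20)**2*sqrt(x(-3, -3) + w(-3)) = (-44 + 20)**2*sqrt((6 - 3)/(-5 - 3) + (-3)**2) = (-24)**2*sqrt(3/(-8) + 9) = 576*sqrt(-1/8*3 + 9) = 576*sqrt(-3/8 + 9) = 576*sqrt(69/8) = 576*(sqrt(138)/4) = 144*sqrt(138)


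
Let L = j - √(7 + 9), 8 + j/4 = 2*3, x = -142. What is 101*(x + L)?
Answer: -15554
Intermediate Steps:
j = -8 (j = -32 + 4*(2*3) = -32 + 4*6 = -32 + 24 = -8)
L = -12 (L = -8 - √(7 + 9) = -8 - √16 = -8 - 1*4 = -8 - 4 = -12)
101*(x + L) = 101*(-142 - 12) = 101*(-154) = -15554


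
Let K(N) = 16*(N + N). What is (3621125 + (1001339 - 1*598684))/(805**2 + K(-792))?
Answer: 4023780/622681 ≈ 6.4620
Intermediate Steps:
K(N) = 32*N (K(N) = 16*(2*N) = 32*N)
(3621125 + (1001339 - 1*598684))/(805**2 + K(-792)) = (3621125 + (1001339 - 1*598684))/(805**2 + 32*(-792)) = (3621125 + (1001339 - 598684))/(648025 - 25344) = (3621125 + 402655)/622681 = 4023780*(1/622681) = 4023780/622681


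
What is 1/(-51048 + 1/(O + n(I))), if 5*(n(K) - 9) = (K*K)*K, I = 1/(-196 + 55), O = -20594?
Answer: -288521521426/14728446639770553 ≈ -1.9589e-5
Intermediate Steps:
I = -1/141 (I = 1/(-141) = -1/141 ≈ -0.0070922)
n(K) = 9 + K³/5 (n(K) = 9 + ((K*K)*K)/5 = 9 + (K²*K)/5 = 9 + K³/5)
1/(-51048 + 1/(O + n(I))) = 1/(-51048 + 1/(-20594 + (9 + (-1/141)³/5))) = 1/(-51048 + 1/(-20594 + (9 + (⅕)*(-1/2803221)))) = 1/(-51048 + 1/(-20594 + (9 - 1/14016105))) = 1/(-51048 + 1/(-20594 + 126144944/14016105)) = 1/(-51048 + 1/(-288521521426/14016105)) = 1/(-51048 - 14016105/288521521426) = 1/(-14728446639770553/288521521426) = -288521521426/14728446639770553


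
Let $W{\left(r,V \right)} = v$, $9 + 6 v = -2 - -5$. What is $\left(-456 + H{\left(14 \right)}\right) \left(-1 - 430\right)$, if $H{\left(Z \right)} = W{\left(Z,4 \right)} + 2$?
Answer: $196105$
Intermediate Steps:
$v = -1$ ($v = - \frac{3}{2} + \frac{-2 - -5}{6} = - \frac{3}{2} + \frac{-2 + 5}{6} = - \frac{3}{2} + \frac{1}{6} \cdot 3 = - \frac{3}{2} + \frac{1}{2} = -1$)
$W{\left(r,V \right)} = -1$
$H{\left(Z \right)} = 1$ ($H{\left(Z \right)} = -1 + 2 = 1$)
$\left(-456 + H{\left(14 \right)}\right) \left(-1 - 430\right) = \left(-456 + 1\right) \left(-1 - 430\right) = \left(-455\right) \left(-431\right) = 196105$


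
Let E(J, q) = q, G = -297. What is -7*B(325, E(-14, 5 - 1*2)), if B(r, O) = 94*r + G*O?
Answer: -207613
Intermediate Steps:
B(r, O) = -297*O + 94*r (B(r, O) = 94*r - 297*O = -297*O + 94*r)
-7*B(325, E(-14, 5 - 1*2)) = -7*(-297*(5 - 1*2) + 94*325) = -7*(-297*(5 - 2) + 30550) = -7*(-297*3 + 30550) = -7*(-891 + 30550) = -7*29659 = -207613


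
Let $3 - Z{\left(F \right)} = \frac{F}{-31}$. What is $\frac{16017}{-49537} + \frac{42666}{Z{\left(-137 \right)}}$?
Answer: $- \frac{32760309825}{1089814} \approx -30060.0$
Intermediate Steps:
$Z{\left(F \right)} = 3 + \frac{F}{31}$ ($Z{\left(F \right)} = 3 - \frac{F}{-31} = 3 - F \left(- \frac{1}{31}\right) = 3 - - \frac{F}{31} = 3 + \frac{F}{31}$)
$\frac{16017}{-49537} + \frac{42666}{Z{\left(-137 \right)}} = \frac{16017}{-49537} + \frac{42666}{3 + \frac{1}{31} \left(-137\right)} = 16017 \left(- \frac{1}{49537}\right) + \frac{42666}{3 - \frac{137}{31}} = - \frac{16017}{49537} + \frac{42666}{- \frac{44}{31}} = - \frac{16017}{49537} + 42666 \left(- \frac{31}{44}\right) = - \frac{16017}{49537} - \frac{661323}{22} = - \frac{32760309825}{1089814}$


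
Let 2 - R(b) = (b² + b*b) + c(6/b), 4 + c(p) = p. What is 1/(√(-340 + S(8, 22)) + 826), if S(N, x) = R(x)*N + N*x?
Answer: 4543/3795760 - I*√237831/3795760 ≈ 0.0011969 - 0.00012848*I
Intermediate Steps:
c(p) = -4 + p
R(b) = 6 - 6/b - 2*b² (R(b) = 2 - ((b² + b*b) + (-4 + 6/b)) = 2 - ((b² + b²) + (-4 + 6/b)) = 2 - (2*b² + (-4 + 6/b)) = 2 - (-4 + 2*b² + 6/b) = 2 + (4 - 6/b - 2*b²) = 6 - 6/b - 2*b²)
S(N, x) = N*x + N*(6 - 6/x - 2*x²) (S(N, x) = (6 - 6/x - 2*x²)*N + N*x = N*(6 - 6/x - 2*x²) + N*x = N*x + N*(6 - 6/x - 2*x²))
1/(√(-340 + S(8, 22)) + 826) = 1/(√(-340 + 8*(-6 + 22*(6 + 22 - 2*22²))/22) + 826) = 1/(√(-340 + 8*(1/22)*(-6 + 22*(6 + 22 - 2*484))) + 826) = 1/(√(-340 + 8*(1/22)*(-6 + 22*(6 + 22 - 968))) + 826) = 1/(√(-340 + 8*(1/22)*(-6 + 22*(-940))) + 826) = 1/(√(-340 + 8*(1/22)*(-6 - 20680)) + 826) = 1/(√(-340 + 8*(1/22)*(-20686)) + 826) = 1/(√(-340 - 82744/11) + 826) = 1/(√(-86484/11) + 826) = 1/(2*I*√237831/11 + 826) = 1/(826 + 2*I*√237831/11)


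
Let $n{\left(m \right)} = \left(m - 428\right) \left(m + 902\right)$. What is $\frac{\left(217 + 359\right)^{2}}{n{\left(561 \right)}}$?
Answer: $\frac{331776}{194579} \approx 1.7051$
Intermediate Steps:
$n{\left(m \right)} = \left(-428 + m\right) \left(902 + m\right)$
$\frac{\left(217 + 359\right)^{2}}{n{\left(561 \right)}} = \frac{\left(217 + 359\right)^{2}}{-386056 + 561^{2} + 474 \cdot 561} = \frac{576^{2}}{-386056 + 314721 + 265914} = \frac{331776}{194579}$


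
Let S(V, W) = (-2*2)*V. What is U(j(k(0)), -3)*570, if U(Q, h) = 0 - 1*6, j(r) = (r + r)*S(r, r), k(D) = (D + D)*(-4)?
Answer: -3420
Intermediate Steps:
S(V, W) = -4*V
k(D) = -8*D (k(D) = (2*D)*(-4) = -8*D)
j(r) = -8*r**2 (j(r) = (r + r)*(-4*r) = (2*r)*(-4*r) = -8*r**2)
U(Q, h) = -6 (U(Q, h) = 0 - 6 = -6)
U(j(k(0)), -3)*570 = -6*570 = -3420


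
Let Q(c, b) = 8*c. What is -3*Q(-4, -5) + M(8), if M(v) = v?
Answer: 104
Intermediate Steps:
-3*Q(-4, -5) + M(8) = -24*(-4) + 8 = -3*(-32) + 8 = 96 + 8 = 104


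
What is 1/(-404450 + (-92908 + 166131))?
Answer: -1/331227 ≈ -3.0191e-6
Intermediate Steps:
1/(-404450 + (-92908 + 166131)) = 1/(-404450 + 73223) = 1/(-331227) = -1/331227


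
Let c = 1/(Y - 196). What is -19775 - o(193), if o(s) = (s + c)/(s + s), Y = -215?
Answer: -1568651986/79323 ≈ -19776.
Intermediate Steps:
c = -1/411 (c = 1/(-215 - 196) = 1/(-411) = -1/411 ≈ -0.0024331)
o(s) = (-1/411 + s)/(2*s) (o(s) = (s - 1/411)/(s + s) = (-1/411 + s)/((2*s)) = (-1/411 + s)*(1/(2*s)) = (-1/411 + s)/(2*s))
-19775 - o(193) = -19775 - (-1 + 411*193)/(822*193) = -19775 - (-1 + 79323)/(822*193) = -19775 - 79322/(822*193) = -19775 - 1*39661/79323 = -19775 - 39661/79323 = -1568651986/79323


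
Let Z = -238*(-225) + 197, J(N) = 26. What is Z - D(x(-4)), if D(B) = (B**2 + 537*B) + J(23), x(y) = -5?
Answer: 56381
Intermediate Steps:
Z = 53747 (Z = 53550 + 197 = 53747)
D(B) = 26 + B**2 + 537*B (D(B) = (B**2 + 537*B) + 26 = 26 + B**2 + 537*B)
Z - D(x(-4)) = 53747 - (26 + (-5)**2 + 537*(-5)) = 53747 - (26 + 25 - 2685) = 53747 - 1*(-2634) = 53747 + 2634 = 56381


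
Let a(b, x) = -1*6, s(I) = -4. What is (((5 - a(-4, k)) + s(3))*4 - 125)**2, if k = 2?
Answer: 9409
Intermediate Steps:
a(b, x) = -6
(((5 - a(-4, k)) + s(3))*4 - 125)**2 = (((5 - 1*(-6)) - 4)*4 - 125)**2 = (((5 + 6) - 4)*4 - 125)**2 = ((11 - 4)*4 - 125)**2 = (7*4 - 125)**2 = (28 - 125)**2 = (-97)**2 = 9409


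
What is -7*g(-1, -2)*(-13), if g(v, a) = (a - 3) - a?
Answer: -273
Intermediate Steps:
g(v, a) = -3 (g(v, a) = (-3 + a) - a = -3)
-7*g(-1, -2)*(-13) = -7*(-3)*(-13) = 21*(-13) = -273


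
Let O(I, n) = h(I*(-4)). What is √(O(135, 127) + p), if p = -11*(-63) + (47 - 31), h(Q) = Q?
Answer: 13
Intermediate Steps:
O(I, n) = -4*I (O(I, n) = I*(-4) = -4*I)
p = 709 (p = 693 + 16 = 709)
√(O(135, 127) + p) = √(-4*135 + 709) = √(-540 + 709) = √169 = 13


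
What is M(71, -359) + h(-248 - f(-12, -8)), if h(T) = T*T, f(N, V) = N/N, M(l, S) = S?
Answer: 61642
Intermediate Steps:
f(N, V) = 1
h(T) = T²
M(71, -359) + h(-248 - f(-12, -8)) = -359 + (-248 - 1*1)² = -359 + (-248 - 1)² = -359 + (-249)² = -359 + 62001 = 61642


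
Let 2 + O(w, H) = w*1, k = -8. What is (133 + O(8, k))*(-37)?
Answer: -5143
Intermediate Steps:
O(w, H) = -2 + w (O(w, H) = -2 + w*1 = -2 + w)
(133 + O(8, k))*(-37) = (133 + (-2 + 8))*(-37) = (133 + 6)*(-37) = 139*(-37) = -5143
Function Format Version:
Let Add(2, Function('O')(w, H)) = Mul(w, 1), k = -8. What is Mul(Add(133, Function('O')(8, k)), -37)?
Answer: -5143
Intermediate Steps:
Function('O')(w, H) = Add(-2, w) (Function('O')(w, H) = Add(-2, Mul(w, 1)) = Add(-2, w))
Mul(Add(133, Function('O')(8, k)), -37) = Mul(Add(133, Add(-2, 8)), -37) = Mul(Add(133, 6), -37) = Mul(139, -37) = -5143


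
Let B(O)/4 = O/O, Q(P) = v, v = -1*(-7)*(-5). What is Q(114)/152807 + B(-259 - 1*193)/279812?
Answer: -2295548/10689308071 ≈ -0.00021475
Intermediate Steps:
v = -35 (v = 7*(-5) = -35)
Q(P) = -35
B(O) = 4 (B(O) = 4*(O/O) = 4*1 = 4)
Q(114)/152807 + B(-259 - 1*193)/279812 = -35/152807 + 4/279812 = -35*1/152807 + 4*(1/279812) = -35/152807 + 1/69953 = -2295548/10689308071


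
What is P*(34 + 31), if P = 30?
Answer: 1950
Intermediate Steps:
P*(34 + 31) = 30*(34 + 31) = 30*65 = 1950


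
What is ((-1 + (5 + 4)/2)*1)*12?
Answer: 42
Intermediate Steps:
((-1 + (5 + 4)/2)*1)*12 = ((-1 + 9*(½))*1)*12 = ((-1 + 9/2)*1)*12 = ((7/2)*1)*12 = (7/2)*12 = 42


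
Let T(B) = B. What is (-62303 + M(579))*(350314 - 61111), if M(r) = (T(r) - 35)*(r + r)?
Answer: 164165793747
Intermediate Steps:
M(r) = 2*r*(-35 + r) (M(r) = (r - 35)*(r + r) = (-35 + r)*(2*r) = 2*r*(-35 + r))
(-62303 + M(579))*(350314 - 61111) = (-62303 + 2*579*(-35 + 579))*(350314 - 61111) = (-62303 + 2*579*544)*289203 = (-62303 + 629952)*289203 = 567649*289203 = 164165793747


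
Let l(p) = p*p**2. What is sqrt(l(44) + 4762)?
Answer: 3*sqrt(9994) ≈ 299.91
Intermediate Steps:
l(p) = p**3
sqrt(l(44) + 4762) = sqrt(44**3 + 4762) = sqrt(85184 + 4762) = sqrt(89946) = 3*sqrt(9994)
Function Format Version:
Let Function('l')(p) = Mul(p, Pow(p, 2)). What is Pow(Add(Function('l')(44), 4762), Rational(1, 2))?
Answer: Mul(3, Pow(9994, Rational(1, 2))) ≈ 299.91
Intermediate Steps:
Function('l')(p) = Pow(p, 3)
Pow(Add(Function('l')(44), 4762), Rational(1, 2)) = Pow(Add(Pow(44, 3), 4762), Rational(1, 2)) = Pow(Add(85184, 4762), Rational(1, 2)) = Pow(89946, Rational(1, 2)) = Mul(3, Pow(9994, Rational(1, 2)))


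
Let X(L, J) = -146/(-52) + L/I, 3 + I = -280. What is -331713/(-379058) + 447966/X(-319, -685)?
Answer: 138826166740057/1219429586 ≈ 1.1385e+5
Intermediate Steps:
I = -283 (I = -3 - 280 = -283)
X(L, J) = 73/26 - L/283 (X(L, J) = -146/(-52) + L/(-283) = -146*(-1/52) + L*(-1/283) = 73/26 - L/283)
-331713/(-379058) + 447966/X(-319, -685) = -331713/(-379058) + 447966/(73/26 - 1/283*(-319)) = -331713*(-1/379058) + 447966/(73/26 + 319/283) = 331713/379058 + 447966/(28953/7358) = 331713/379058 + 447966*(7358/28953) = 331713/379058 + 366237092/3217 = 138826166740057/1219429586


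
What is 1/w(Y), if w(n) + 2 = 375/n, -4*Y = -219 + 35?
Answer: 46/283 ≈ 0.16254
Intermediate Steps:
Y = 46 (Y = -(-219 + 35)/4 = -¼*(-184) = 46)
w(n) = -2 + 375/n
1/w(Y) = 1/(-2 + 375/46) = 1/(283/46) = 46/283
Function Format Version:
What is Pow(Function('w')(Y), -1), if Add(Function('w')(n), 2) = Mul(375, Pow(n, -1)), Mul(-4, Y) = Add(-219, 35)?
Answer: Rational(46, 283) ≈ 0.16254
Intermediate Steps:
Y = 46 (Y = Mul(Rational(-1, 4), Add(-219, 35)) = Mul(Rational(-1, 4), -184) = 46)
Function('w')(n) = Add(-2, Mul(375, Pow(n, -1)))
Pow(Function('w')(Y), -1) = Pow(Add(-2, Mul(375, Pow(46, -1))), -1) = Pow(Add(-2, Mul(375, Rational(1, 46))), -1) = Pow(Add(-2, Rational(375, 46)), -1) = Pow(Rational(283, 46), -1) = Rational(46, 283)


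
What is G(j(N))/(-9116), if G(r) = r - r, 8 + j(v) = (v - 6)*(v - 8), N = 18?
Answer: 0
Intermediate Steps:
j(v) = -8 + (-8 + v)*(-6 + v) (j(v) = -8 + (v - 6)*(v - 8) = -8 + (-6 + v)*(-8 + v) = -8 + (-8 + v)*(-6 + v))
G(r) = 0
G(j(N))/(-9116) = 0/(-9116) = 0*(-1/9116) = 0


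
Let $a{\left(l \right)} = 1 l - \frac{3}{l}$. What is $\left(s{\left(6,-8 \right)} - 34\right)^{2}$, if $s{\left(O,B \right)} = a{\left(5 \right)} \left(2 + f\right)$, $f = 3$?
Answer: $144$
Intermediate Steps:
$a{\left(l \right)} = l - \frac{3}{l}$
$s{\left(O,B \right)} = 22$ ($s{\left(O,B \right)} = \left(5 - \frac{3}{5}\right) \left(2 + 3\right) = \left(5 - \frac{3}{5}\right) 5 = \frac{22}{5} \cdot 5 = 22$)
$\left(s{\left(6,-8 \right)} - 34\right)^{2} = \left(22 - 34\right)^{2} = \left(-12\right)^{2} = 144$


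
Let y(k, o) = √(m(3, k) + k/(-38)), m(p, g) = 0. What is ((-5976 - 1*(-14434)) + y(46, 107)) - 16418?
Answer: -7960 + I*√437/19 ≈ -7960.0 + 1.1002*I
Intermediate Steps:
y(k, o) = √38*√(-k)/38 (y(k, o) = √(0 + k/(-38)) = √(0 + k*(-1/38)) = √(0 - k/38) = √(-k/38) = √38*√(-k)/38)
((-5976 - 1*(-14434)) + y(46, 107)) - 16418 = ((-5976 - 1*(-14434)) + √38*√(-1*46)/38) - 16418 = ((-5976 + 14434) + √38*√(-46)/38) - 16418 = (8458 + √38*(I*√46)/38) - 16418 = (8458 + I*√437/19) - 16418 = -7960 + I*√437/19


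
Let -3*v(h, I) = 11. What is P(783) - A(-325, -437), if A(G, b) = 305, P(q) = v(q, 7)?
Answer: -926/3 ≈ -308.67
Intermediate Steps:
v(h, I) = -11/3 (v(h, I) = -⅓*11 = -11/3)
P(q) = -11/3
P(783) - A(-325, -437) = -11/3 - 1*305 = -11/3 - 305 = -926/3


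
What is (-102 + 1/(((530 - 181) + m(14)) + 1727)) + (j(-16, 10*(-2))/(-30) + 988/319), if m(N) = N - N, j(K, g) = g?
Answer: -65055985/662244 ≈ -98.236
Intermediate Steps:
m(N) = 0
(-102 + 1/(((530 - 181) + m(14)) + 1727)) + (j(-16, 10*(-2))/(-30) + 988/319) = (-102 + 1/(((530 - 181) + 0) + 1727)) + ((10*(-2))/(-30) + 988/319) = (-102 + 1/((349 + 0) + 1727)) + (-20*(-1/30) + 988*(1/319)) = (-102 + 1/(349 + 1727)) + (⅔ + 988/319) = (-102 + 1/2076) + 3602/957 = -211751/2076 + 3602/957 = -65055985/662244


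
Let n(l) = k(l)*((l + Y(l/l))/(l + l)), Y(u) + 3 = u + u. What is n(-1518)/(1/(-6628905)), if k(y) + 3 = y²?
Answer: -7734304957576365/1012 ≈ -7.6426e+12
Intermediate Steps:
Y(u) = -3 + 2*u (Y(u) = -3 + (u + u) = -3 + 2*u)
k(y) = -3 + y²
n(l) = (-1 + l)*(-3 + l²)/(2*l) (n(l) = (-3 + l²)*((l + (-3 + 2*(l/l)))/(l + l)) = (-3 + l²)*((l + (-3 + 2*1))/((2*l))) = (-3 + l²)*((l + (-3 + 2))*(1/(2*l))) = (-3 + l²)*((l - 1)*(1/(2*l))) = (-3 + l²)*((-1 + l)*(1/(2*l))) = (-3 + l²)*((-1 + l)/(2*l)) = (-1 + l)*(-3 + l²)/(2*l))
n(-1518)/(1/(-6628905)) = ((½)*(-1 - 1518)*(-3 + (-1518)²)/(-1518))/(1/(-6628905)) = ((½)*(-1/1518)*(-1519)*(-3 + 2304324))/(-1/6628905) = ((½)*(-1/1518)*(-1519)*2304321)*(-6628905) = (1166754533/1012)*(-6628905) = -7734304957576365/1012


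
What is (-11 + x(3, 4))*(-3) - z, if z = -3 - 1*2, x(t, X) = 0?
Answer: 38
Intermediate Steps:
z = -5 (z = -3 - 2 = -5)
(-11 + x(3, 4))*(-3) - z = (-11 + 0)*(-3) - 1*(-5) = -11*(-3) + 5 = 33 + 5 = 38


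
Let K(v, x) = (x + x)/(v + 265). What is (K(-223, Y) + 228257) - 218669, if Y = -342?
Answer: 67002/7 ≈ 9571.7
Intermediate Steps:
K(v, x) = 2*x/(265 + v) (K(v, x) = (2*x)/(265 + v) = 2*x/(265 + v))
(K(-223, Y) + 228257) - 218669 = (2*(-342)/(265 - 223) + 228257) - 218669 = (2*(-342)/42 + 228257) - 218669 = (2*(-342)*(1/42) + 228257) - 218669 = (-114/7 + 228257) - 218669 = 1597685/7 - 218669 = 67002/7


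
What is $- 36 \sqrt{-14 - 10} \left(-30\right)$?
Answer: $2160 i \sqrt{6} \approx 5290.9 i$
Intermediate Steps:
$- 36 \sqrt{-14 - 10} \left(-30\right) = - 36 \sqrt{-24} \left(-30\right) = - 36 \cdot 2 i \sqrt{6} \left(-30\right) = - 72 i \sqrt{6} \left(-30\right) = 2160 i \sqrt{6}$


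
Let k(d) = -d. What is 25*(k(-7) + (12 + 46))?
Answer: 1625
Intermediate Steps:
25*(k(-7) + (12 + 46)) = 25*(-1*(-7) + (12 + 46)) = 25*(7 + 58) = 25*65 = 1625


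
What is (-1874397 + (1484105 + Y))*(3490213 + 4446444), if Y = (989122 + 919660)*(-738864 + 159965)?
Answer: -8769945518070680670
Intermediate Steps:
Y = -1104991991018 (Y = 1908782*(-578899) = -1104991991018)
(-1874397 + (1484105 + Y))*(3490213 + 4446444) = (-1874397 + (1484105 - 1104991991018))*(3490213 + 4446444) = (-1874397 - 1104990506913)*7936657 = -1104992381310*7936657 = -8769945518070680670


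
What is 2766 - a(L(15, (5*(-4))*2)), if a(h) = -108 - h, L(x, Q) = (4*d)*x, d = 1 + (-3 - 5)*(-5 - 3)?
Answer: 6774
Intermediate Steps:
d = 65 (d = 1 - 8*(-8) = 1 + 64 = 65)
L(x, Q) = 260*x (L(x, Q) = (4*65)*x = 260*x)
2766 - a(L(15, (5*(-4))*2)) = 2766 - (-108 - 260*15) = 2766 - (-108 - 1*3900) = 2766 - (-108 - 3900) = 2766 - 1*(-4008) = 2766 + 4008 = 6774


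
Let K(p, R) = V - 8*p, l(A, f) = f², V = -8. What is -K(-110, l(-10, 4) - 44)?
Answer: -872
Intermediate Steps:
K(p, R) = -8 - 8*p
-K(-110, l(-10, 4) - 44) = -(-8 - 8*(-110)) = -(-8 + 880) = -1*872 = -872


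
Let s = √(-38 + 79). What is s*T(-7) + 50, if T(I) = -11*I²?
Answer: 50 - 539*√41 ≈ -3401.3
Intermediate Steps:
s = √41 ≈ 6.4031
s*T(-7) + 50 = √41*(-11*(-7)²) + 50 = √41*(-11*49) + 50 = √41*(-539) + 50 = -539*√41 + 50 = 50 - 539*√41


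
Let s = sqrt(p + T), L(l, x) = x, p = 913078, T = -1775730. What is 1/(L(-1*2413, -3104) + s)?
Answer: -776/2624367 - I*sqrt(215663)/5248734 ≈ -0.00029569 - 8.8478e-5*I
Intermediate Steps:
s = 2*I*sqrt(215663) (s = sqrt(913078 - 1775730) = sqrt(-862652) = 2*I*sqrt(215663) ≈ 928.79*I)
1/(L(-1*2413, -3104) + s) = 1/(-3104 + 2*I*sqrt(215663))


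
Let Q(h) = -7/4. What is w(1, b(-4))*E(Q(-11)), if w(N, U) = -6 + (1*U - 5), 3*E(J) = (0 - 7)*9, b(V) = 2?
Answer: 189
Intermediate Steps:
Q(h) = -7/4 (Q(h) = -7*¼ = -7/4)
E(J) = -21 (E(J) = ((0 - 7)*9)/3 = (-7*9)/3 = (⅓)*(-63) = -21)
w(N, U) = -11 + U (w(N, U) = -6 + (U - 5) = -6 + (-5 + U) = -11 + U)
w(1, b(-4))*E(Q(-11)) = (-11 + 2)*(-21) = -9*(-21) = 189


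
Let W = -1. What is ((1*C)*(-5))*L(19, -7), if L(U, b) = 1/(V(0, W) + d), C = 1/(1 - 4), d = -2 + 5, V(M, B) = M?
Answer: 5/9 ≈ 0.55556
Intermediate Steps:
d = 3
C = -⅓ (C = 1/(-3) = -⅓ ≈ -0.33333)
L(U, b) = ⅓ (L(U, b) = 1/(0 + 3) = 1/3 = ⅓)
((1*C)*(-5))*L(19, -7) = ((1*(-⅓))*(-5))*(⅓) = -⅓*(-5)*(⅓) = (5/3)*(⅓) = 5/9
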